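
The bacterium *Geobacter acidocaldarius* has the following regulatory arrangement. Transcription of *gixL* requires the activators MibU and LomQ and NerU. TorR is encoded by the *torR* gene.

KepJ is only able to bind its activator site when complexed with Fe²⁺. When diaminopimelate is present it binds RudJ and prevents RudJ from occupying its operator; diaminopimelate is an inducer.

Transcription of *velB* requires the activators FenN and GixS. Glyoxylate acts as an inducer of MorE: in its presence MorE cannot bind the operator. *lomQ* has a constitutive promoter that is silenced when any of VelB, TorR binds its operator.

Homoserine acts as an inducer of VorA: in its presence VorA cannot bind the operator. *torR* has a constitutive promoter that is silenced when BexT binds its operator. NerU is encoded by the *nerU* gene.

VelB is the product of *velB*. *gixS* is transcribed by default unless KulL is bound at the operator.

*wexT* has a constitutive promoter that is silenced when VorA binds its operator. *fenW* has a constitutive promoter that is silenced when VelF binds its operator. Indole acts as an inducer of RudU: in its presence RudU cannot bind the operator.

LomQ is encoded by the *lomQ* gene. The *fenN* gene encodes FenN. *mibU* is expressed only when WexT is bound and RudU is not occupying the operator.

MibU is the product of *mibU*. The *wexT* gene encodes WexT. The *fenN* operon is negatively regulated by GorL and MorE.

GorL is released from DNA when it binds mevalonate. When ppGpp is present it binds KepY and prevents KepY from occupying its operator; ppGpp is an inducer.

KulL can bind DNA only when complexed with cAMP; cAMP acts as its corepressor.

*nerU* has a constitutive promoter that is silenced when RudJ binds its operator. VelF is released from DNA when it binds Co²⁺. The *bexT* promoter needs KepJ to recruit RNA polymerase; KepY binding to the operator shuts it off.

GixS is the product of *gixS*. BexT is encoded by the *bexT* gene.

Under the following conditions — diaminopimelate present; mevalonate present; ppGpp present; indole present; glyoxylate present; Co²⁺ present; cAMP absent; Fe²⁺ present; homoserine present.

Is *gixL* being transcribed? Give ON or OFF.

Homoserine is present, so VorA is inactive.
With no repressor bound, *wexT* is transcribed.
So WexT is produced and active.
Indole is present, so RudU is inactive.
No repressor is bound and WexT is active, so *mibU* is transcribed.
So MibU is produced and active.
Mevalonate is present, so GorL is inactive.
Glyoxylate is present, so MorE is inactive.
With no repressor bound, *fenN* is transcribed.
So FenN is produced and active.
cAMP is absent, so KulL is inactive.
With no repressor bound, *gixS* is transcribed.
So GixS is produced and active.
No repressor is bound and FenN and GixS are active, so *velB* is transcribed.
So VelB is produced and active.
ppGpp is present, so KepY is inactive.
Fe²⁺ is present, so KepJ is active.
No repressor is bound and KepJ is active, so *bexT* is transcribed.
So BexT is produced and active.
With repressor BexT bound, *torR* is not transcribed.
So TorR is not produced.
With repressor VelB bound, *lomQ* is not transcribed.
So LomQ is not produced.
Diaminopimelate is present, so RudJ is inactive.
With no repressor bound, *nerU* is transcribed.
So NerU is produced and active.
Required activator LomQ is absent, so *gixL* is not transcribed.

OFF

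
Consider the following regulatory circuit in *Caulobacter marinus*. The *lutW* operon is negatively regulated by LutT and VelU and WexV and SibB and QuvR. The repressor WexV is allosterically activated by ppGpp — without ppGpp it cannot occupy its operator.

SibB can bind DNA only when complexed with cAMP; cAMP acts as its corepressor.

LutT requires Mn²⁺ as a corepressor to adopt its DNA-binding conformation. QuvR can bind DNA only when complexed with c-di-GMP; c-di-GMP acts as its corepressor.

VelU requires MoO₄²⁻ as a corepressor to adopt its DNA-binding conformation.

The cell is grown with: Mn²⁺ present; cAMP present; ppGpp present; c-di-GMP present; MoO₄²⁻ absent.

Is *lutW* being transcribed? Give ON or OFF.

OFF

Mn²⁺ is present, so LutT is active.
MoO₄²⁻ is absent, so VelU is inactive.
ppGpp is present, so WexV is active.
cAMP is present, so SibB is active.
c-di-GMP is present, so QuvR is active.
With repressor LutT bound, *lutW* is not transcribed.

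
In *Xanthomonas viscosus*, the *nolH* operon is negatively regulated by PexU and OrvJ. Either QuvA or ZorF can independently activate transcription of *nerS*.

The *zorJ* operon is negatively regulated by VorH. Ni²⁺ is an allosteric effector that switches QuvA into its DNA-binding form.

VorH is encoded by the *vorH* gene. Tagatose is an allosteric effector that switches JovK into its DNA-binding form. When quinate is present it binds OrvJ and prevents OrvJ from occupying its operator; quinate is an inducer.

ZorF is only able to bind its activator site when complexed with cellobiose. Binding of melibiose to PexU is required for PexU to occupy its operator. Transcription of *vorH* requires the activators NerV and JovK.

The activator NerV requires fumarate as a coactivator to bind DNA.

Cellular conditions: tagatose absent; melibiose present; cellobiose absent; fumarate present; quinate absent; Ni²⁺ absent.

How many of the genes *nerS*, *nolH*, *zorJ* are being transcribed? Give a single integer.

Ni²⁺ is absent, so QuvA is inactive.
Cellobiose is absent, so ZorF is inactive.
No activator is available at the *nerS* promoter, so *nerS* is not transcribed.
→ *nerS* is OFF.
Melibiose is present, so PexU is active.
Quinate is absent, so OrvJ is active.
With repressor PexU bound, *nolH* is not transcribed.
→ *nolH* is OFF.
Fumarate is present, so NerV is active.
Tagatose is absent, so JovK is inactive.
Required activator JovK is absent, so *vorH* is not transcribed.
So VorH is not produced.
With no repressor bound, *zorJ* is transcribed.
→ *zorJ* is ON.
1 of the 3 genes is transcribed.

1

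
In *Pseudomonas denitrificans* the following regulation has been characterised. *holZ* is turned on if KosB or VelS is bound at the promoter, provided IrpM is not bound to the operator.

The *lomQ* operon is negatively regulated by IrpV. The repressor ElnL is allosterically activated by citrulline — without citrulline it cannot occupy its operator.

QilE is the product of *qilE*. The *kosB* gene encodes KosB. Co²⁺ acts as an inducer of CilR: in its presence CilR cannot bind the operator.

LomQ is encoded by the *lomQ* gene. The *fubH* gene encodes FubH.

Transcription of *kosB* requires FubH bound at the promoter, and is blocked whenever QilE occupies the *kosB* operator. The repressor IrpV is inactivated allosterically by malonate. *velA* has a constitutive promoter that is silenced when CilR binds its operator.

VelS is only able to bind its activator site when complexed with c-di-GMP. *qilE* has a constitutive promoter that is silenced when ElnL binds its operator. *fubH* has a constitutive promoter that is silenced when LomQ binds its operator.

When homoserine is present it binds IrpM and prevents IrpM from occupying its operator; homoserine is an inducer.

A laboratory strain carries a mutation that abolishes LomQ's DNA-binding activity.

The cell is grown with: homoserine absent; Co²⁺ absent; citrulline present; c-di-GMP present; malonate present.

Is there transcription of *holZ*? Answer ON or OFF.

Citrulline is present, so ElnL is active.
With repressor ElnL bound, *qilE* is not transcribed.
So QilE is not produced.
LomQ is non-functional in this strain, so it has no effect.
With no repressor bound, *fubH* is transcribed.
So FubH is produced and active.
No repressor is bound and FubH is active, so *kosB* is transcribed.
So KosB is produced and active.
c-di-GMP is present, so VelS is active.
Homoserine is absent, so IrpM is active.
With repressor IrpM bound, *holZ* is not transcribed.

OFF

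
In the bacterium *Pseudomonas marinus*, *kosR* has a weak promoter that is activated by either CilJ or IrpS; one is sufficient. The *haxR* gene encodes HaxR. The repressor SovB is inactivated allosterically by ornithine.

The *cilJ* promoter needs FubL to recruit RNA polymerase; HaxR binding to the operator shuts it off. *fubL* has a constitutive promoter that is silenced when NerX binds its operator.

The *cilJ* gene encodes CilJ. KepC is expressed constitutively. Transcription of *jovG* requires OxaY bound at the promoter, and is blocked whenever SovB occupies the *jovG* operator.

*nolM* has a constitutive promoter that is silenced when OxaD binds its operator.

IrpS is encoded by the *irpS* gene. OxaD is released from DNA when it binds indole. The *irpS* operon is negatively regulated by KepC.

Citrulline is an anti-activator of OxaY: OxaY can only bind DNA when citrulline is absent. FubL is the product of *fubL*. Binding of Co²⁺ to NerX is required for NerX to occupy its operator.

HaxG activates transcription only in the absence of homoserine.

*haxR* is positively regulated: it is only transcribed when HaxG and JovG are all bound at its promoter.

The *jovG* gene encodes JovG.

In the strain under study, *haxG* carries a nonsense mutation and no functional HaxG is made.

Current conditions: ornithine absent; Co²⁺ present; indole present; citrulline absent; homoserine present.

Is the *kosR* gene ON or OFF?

OFF

HaxG is non-functional in this strain, so it has no effect.
Citrulline is absent, so OxaY is active.
Ornithine is absent, so SovB is active.
With repressor SovB bound, *jovG* is not transcribed.
So JovG is not produced.
Required activator HaxG is absent, so *haxR* is not transcribed.
So HaxR is not produced.
Co²⁺ is present, so NerX is active.
With repressor NerX bound, *fubL* is not transcribed.
So FubL is not produced.
Required activator FubL is absent, so *cilJ* is not transcribed.
So CilJ is not produced.
KepC is produced constitutively and is active.
With repressor KepC bound, *irpS* is not transcribed.
So IrpS is not produced.
No activator is available at the *kosR* promoter, so *kosR* is not transcribed.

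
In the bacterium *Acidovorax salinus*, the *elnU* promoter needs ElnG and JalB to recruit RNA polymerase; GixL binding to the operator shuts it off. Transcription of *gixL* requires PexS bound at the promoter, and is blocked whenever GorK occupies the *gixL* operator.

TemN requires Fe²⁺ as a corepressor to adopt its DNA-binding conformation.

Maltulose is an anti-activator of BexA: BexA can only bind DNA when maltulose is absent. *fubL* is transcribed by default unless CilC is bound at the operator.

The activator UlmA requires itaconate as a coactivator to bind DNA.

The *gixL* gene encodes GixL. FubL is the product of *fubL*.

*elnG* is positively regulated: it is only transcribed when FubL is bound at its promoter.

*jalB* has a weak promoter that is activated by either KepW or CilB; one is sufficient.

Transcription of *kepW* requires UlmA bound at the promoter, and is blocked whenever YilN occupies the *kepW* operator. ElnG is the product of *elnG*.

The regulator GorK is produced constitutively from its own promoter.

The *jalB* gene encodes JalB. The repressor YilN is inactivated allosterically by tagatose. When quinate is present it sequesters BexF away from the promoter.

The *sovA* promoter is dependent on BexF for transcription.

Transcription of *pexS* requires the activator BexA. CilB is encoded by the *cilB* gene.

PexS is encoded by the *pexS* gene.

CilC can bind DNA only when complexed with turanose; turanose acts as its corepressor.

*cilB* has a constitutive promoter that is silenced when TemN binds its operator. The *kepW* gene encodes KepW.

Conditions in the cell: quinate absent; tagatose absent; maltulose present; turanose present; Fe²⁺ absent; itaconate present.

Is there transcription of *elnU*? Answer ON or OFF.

OFF

Turanose is present, so CilC is active.
With repressor CilC bound, *fubL* is not transcribed.
So FubL is not produced.
Required activator FubL is absent, so *elnG* is not transcribed.
So ElnG is not produced.
Maltulose is present, so BexA is inactive.
Required activator BexA is absent, so *pexS* is not transcribed.
So PexS is not produced.
GorK is produced constitutively and is active.
With repressor GorK bound, *gixL* is not transcribed.
So GixL is not produced.
Tagatose is absent, so YilN is active.
Itaconate is present, so UlmA is active.
With repressor YilN bound, *kepW* is not transcribed.
So KepW is not produced.
Fe²⁺ is absent, so TemN is inactive.
With no repressor bound, *cilB* is transcribed.
So CilB is produced and active.
Activator CilB is present, so *jalB* is transcribed.
So JalB is produced and active.
Required activator ElnG is absent, so *elnU* is not transcribed.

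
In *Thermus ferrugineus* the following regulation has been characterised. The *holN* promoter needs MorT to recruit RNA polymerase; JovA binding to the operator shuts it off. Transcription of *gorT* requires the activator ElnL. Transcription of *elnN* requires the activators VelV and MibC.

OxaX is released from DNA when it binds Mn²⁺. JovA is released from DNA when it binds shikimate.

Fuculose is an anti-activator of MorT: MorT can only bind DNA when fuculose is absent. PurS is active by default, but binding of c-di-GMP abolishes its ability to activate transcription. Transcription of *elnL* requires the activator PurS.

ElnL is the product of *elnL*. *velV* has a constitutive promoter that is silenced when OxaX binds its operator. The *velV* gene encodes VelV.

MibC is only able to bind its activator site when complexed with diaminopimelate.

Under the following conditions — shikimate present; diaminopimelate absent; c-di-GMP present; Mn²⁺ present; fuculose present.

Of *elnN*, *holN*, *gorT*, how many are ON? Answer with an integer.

Mn²⁺ is present, so OxaX is inactive.
With no repressor bound, *velV* is transcribed.
So VelV is produced and active.
Diaminopimelate is absent, so MibC is inactive.
Required activator MibC is absent, so *elnN* is not transcribed.
→ *elnN* is OFF.
Shikimate is present, so JovA is inactive.
Fuculose is present, so MorT is inactive.
Required activator MorT is absent, so *holN* is not transcribed.
→ *holN* is OFF.
c-di-GMP is present, so PurS is inactive.
Required activator PurS is absent, so *elnL* is not transcribed.
So ElnL is not produced.
Required activator ElnL is absent, so *gorT* is not transcribed.
→ *gorT* is OFF.
0 of the 3 genes are transcribed.

0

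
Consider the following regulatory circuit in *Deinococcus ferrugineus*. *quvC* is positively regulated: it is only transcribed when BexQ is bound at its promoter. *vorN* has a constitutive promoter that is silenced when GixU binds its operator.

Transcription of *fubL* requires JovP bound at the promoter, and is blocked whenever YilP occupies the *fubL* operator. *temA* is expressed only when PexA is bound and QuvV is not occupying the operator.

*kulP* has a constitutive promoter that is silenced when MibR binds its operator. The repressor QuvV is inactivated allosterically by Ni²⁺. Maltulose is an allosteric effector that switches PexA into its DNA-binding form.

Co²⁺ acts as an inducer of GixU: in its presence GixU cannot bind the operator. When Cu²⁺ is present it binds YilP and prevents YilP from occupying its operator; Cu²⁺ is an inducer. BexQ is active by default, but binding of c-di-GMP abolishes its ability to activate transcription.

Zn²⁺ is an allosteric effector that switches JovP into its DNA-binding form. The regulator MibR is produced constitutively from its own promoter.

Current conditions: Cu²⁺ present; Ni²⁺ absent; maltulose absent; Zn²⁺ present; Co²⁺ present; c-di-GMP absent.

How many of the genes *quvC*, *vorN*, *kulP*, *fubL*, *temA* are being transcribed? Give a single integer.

c-di-GMP is absent, so BexQ is active.
No repressor is bound and BexQ is active, so *quvC* is transcribed.
→ *quvC* is ON.
Co²⁺ is present, so GixU is inactive.
With no repressor bound, *vorN* is transcribed.
→ *vorN* is ON.
MibR is produced constitutively and is active.
With repressor MibR bound, *kulP* is not transcribed.
→ *kulP* is OFF.
Cu²⁺ is present, so YilP is inactive.
Zn²⁺ is present, so JovP is active.
No repressor is bound and JovP is active, so *fubL* is transcribed.
→ *fubL* is ON.
Ni²⁺ is absent, so QuvV is active.
Maltulose is absent, so PexA is inactive.
With repressor QuvV bound, *temA* is not transcribed.
→ *temA* is OFF.
3 of the 5 genes are transcribed.

3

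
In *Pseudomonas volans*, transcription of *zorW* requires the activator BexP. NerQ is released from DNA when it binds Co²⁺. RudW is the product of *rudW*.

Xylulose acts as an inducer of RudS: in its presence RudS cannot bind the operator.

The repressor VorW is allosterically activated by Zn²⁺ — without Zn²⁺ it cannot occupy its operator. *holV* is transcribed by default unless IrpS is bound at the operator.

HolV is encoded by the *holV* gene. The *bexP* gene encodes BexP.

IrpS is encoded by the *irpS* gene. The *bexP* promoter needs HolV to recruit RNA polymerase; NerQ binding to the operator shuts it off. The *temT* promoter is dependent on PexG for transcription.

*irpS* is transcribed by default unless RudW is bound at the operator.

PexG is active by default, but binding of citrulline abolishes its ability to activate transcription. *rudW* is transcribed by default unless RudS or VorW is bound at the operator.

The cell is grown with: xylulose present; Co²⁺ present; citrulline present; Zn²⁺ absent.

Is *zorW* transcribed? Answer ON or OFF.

Xylulose is present, so RudS is inactive.
Zn²⁺ is absent, so VorW is inactive.
With no repressor bound, *rudW* is transcribed.
So RudW is produced and active.
With repressor RudW bound, *irpS* is not transcribed.
So IrpS is not produced.
With no repressor bound, *holV* is transcribed.
So HolV is produced and active.
Co²⁺ is present, so NerQ is inactive.
No repressor is bound and HolV is active, so *bexP* is transcribed.
So BexP is produced and active.
No repressor is bound and BexP is active, so *zorW* is transcribed.

ON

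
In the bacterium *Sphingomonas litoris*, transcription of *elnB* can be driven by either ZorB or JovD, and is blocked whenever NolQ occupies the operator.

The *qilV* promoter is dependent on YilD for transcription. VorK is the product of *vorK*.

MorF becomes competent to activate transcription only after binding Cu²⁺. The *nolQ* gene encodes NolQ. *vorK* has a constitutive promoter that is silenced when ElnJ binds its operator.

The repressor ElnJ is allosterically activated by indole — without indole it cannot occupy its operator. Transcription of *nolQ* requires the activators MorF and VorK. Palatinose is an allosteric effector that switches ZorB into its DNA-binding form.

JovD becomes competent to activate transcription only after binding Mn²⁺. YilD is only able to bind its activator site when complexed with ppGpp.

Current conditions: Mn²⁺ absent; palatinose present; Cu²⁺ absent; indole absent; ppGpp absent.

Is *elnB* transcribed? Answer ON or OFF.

ON

Palatinose is present, so ZorB is active.
Cu²⁺ is absent, so MorF is inactive.
Indole is absent, so ElnJ is inactive.
With no repressor bound, *vorK* is transcribed.
So VorK is produced and active.
Required activator MorF is absent, so *nolQ* is not transcribed.
So NolQ is not produced.
Mn²⁺ is absent, so JovD is inactive.
Activator ZorB is present, so *elnB* is transcribed.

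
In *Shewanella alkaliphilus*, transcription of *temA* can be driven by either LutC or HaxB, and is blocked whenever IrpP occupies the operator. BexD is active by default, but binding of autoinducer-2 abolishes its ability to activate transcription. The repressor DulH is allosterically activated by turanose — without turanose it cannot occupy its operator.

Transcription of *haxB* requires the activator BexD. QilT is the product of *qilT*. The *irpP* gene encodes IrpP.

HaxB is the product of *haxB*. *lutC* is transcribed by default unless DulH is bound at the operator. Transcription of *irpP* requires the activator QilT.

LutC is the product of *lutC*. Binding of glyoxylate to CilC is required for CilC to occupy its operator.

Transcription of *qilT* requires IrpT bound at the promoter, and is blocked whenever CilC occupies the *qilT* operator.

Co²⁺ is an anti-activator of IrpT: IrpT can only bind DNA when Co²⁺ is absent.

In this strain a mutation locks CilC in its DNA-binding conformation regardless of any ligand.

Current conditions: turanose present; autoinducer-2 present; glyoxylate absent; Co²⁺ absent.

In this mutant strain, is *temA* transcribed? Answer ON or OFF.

CilC is constitutively active in this strain.
Co²⁺ is absent, so IrpT is active.
With repressor CilC bound, *qilT* is not transcribed.
So QilT is not produced.
Required activator QilT is absent, so *irpP* is not transcribed.
So IrpP is not produced.
Turanose is present, so DulH is active.
With repressor DulH bound, *lutC* is not transcribed.
So LutC is not produced.
Autoinducer-2 is present, so BexD is inactive.
Required activator BexD is absent, so *haxB* is not transcribed.
So HaxB is not produced.
No activator is available at the *temA* promoter, so *temA* is not transcribed.

OFF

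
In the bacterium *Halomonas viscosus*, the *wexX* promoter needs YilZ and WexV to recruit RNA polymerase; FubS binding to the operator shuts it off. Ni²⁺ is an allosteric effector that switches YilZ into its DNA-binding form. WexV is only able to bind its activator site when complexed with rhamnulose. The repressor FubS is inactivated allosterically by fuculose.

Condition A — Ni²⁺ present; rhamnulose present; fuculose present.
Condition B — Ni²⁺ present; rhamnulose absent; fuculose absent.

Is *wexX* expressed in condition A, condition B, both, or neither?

A only

Condition A:
Ni²⁺ is present, so YilZ is active.
Rhamnulose is present, so WexV is active.
Fuculose is present, so FubS is inactive.
No repressor is bound and YilZ and WexV are active, so *wexX* is transcribed.
→ *wexX* is ON in A.
Condition B:
Ni²⁺ is present, so YilZ is active.
Rhamnulose is absent, so WexV is inactive.
Fuculose is absent, so FubS is active.
With repressor FubS bound, *wexX* is not transcribed.
→ *wexX* is OFF in B.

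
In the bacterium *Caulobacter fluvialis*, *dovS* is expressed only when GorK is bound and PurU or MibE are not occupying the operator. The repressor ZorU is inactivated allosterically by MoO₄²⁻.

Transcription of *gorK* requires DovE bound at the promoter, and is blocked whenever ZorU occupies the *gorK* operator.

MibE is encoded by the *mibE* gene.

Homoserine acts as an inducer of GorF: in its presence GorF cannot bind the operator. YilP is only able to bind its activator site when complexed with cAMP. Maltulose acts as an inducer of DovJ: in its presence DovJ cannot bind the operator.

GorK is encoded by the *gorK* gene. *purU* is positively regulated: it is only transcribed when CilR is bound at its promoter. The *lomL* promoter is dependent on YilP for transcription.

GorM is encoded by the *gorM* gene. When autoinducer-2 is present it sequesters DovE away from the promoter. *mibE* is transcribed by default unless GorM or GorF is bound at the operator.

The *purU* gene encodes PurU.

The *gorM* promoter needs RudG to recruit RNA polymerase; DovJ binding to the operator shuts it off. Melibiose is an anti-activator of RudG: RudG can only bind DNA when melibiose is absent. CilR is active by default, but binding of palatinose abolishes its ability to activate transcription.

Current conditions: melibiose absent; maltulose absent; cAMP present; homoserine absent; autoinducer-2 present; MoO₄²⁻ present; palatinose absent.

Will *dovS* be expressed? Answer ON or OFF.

Palatinose is absent, so CilR is active.
No repressor is bound and CilR is active, so *purU* is transcribed.
So PurU is produced and active.
Autoinducer-2 is present, so DovE is inactive.
MoO₄²⁻ is present, so ZorU is inactive.
Required activator DovE is absent, so *gorK* is not transcribed.
So GorK is not produced.
Melibiose is absent, so RudG is active.
Maltulose is absent, so DovJ is active.
With repressor DovJ bound, *gorM* is not transcribed.
So GorM is not produced.
Homoserine is absent, so GorF is active.
With repressor GorF bound, *mibE* is not transcribed.
So MibE is not produced.
With repressor PurU bound, *dovS* is not transcribed.

OFF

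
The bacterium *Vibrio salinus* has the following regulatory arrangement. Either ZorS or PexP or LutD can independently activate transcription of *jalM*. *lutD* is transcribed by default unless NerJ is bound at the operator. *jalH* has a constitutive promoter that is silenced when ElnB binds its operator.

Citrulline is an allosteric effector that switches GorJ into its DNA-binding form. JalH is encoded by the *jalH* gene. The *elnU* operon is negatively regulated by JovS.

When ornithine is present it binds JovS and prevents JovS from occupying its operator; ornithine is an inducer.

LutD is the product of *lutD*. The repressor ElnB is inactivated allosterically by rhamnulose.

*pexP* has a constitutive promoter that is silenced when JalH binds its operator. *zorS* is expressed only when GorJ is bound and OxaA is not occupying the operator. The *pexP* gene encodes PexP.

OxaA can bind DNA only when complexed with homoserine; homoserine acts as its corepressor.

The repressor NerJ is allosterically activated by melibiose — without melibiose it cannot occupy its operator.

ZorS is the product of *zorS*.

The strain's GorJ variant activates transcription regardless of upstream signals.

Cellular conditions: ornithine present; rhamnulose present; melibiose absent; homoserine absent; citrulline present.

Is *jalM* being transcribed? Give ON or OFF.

ON

Homoserine is absent, so OxaA is inactive.
GorJ is constitutively active in this strain.
No repressor is bound and GorJ is active, so *zorS* is transcribed.
So ZorS is produced and active.
Rhamnulose is present, so ElnB is inactive.
With no repressor bound, *jalH* is transcribed.
So JalH is produced and active.
With repressor JalH bound, *pexP* is not transcribed.
So PexP is not produced.
Melibiose is absent, so NerJ is inactive.
With no repressor bound, *lutD* is transcribed.
So LutD is produced and active.
Activator ZorS is present, so *jalM* is transcribed.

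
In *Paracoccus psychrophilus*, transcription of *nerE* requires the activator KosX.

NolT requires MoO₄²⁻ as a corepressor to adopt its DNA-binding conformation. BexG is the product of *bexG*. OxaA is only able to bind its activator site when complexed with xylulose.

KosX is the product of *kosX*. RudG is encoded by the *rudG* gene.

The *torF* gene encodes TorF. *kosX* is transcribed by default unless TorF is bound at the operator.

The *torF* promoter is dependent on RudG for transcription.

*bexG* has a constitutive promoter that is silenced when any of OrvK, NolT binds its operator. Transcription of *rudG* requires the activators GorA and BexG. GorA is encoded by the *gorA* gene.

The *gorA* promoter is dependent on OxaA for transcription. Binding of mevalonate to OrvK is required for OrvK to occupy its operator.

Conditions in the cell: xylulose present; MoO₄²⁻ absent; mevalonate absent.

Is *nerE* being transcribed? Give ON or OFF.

Xylulose is present, so OxaA is active.
No repressor is bound and OxaA is active, so *gorA* is transcribed.
So GorA is produced and active.
Mevalonate is absent, so OrvK is inactive.
MoO₄²⁻ is absent, so NolT is inactive.
With no repressor bound, *bexG* is transcribed.
So BexG is produced and active.
No repressor is bound and GorA and BexG are active, so *rudG* is transcribed.
So RudG is produced and active.
No repressor is bound and RudG is active, so *torF* is transcribed.
So TorF is produced and active.
With repressor TorF bound, *kosX* is not transcribed.
So KosX is not produced.
Required activator KosX is absent, so *nerE* is not transcribed.

OFF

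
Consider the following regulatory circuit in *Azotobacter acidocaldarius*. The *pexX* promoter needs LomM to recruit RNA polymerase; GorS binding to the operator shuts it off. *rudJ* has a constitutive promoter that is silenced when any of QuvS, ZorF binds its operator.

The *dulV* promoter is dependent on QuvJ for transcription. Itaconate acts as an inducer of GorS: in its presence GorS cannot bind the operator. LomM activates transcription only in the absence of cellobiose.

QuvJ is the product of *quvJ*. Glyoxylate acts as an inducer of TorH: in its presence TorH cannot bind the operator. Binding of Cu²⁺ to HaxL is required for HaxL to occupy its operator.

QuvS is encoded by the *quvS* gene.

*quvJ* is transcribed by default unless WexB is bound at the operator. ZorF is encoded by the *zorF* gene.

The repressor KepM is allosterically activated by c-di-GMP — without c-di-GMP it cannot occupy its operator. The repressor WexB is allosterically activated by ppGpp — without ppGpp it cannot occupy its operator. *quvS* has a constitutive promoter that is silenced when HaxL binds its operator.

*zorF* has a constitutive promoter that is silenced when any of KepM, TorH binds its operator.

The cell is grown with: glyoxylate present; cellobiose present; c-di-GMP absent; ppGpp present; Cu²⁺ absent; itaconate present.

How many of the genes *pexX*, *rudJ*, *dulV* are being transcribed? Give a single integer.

0

Itaconate is present, so GorS is inactive.
Cellobiose is present, so LomM is inactive.
Required activator LomM is absent, so *pexX* is not transcribed.
→ *pexX* is OFF.
Cu²⁺ is absent, so HaxL is inactive.
With no repressor bound, *quvS* is transcribed.
So QuvS is produced and active.
c-di-GMP is absent, so KepM is inactive.
Glyoxylate is present, so TorH is inactive.
With no repressor bound, *zorF* is transcribed.
So ZorF is produced and active.
With repressor QuvS bound, *rudJ* is not transcribed.
→ *rudJ* is OFF.
ppGpp is present, so WexB is active.
With repressor WexB bound, *quvJ* is not transcribed.
So QuvJ is not produced.
Required activator QuvJ is absent, so *dulV* is not transcribed.
→ *dulV* is OFF.
0 of the 3 genes are transcribed.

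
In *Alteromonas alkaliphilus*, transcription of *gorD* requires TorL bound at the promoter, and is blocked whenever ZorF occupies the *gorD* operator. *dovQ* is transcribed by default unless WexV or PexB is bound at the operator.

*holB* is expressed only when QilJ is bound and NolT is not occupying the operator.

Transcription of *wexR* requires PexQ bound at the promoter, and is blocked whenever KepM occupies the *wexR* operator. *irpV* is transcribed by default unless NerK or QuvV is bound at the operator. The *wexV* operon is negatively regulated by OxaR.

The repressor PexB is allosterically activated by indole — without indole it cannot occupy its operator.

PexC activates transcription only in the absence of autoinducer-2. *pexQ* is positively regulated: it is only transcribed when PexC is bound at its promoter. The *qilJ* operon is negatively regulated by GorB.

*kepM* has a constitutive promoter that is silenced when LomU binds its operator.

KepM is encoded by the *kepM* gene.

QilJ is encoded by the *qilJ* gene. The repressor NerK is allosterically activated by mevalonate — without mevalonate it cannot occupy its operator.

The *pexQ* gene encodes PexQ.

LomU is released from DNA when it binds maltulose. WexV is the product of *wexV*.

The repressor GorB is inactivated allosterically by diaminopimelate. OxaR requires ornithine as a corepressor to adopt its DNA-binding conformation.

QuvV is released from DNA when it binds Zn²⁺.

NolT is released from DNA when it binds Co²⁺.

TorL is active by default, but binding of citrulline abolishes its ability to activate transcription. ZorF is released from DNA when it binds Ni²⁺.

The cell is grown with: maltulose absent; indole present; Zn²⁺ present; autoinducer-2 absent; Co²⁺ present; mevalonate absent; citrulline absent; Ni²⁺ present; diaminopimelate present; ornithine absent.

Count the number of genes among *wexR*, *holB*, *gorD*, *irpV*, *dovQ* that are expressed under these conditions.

Autoinducer-2 is absent, so PexC is active.
No repressor is bound and PexC is active, so *pexQ* is transcribed.
So PexQ is produced and active.
Maltulose is absent, so LomU is active.
With repressor LomU bound, *kepM* is not transcribed.
So KepM is not produced.
No repressor is bound and PexQ is active, so *wexR* is transcribed.
→ *wexR* is ON.
Diaminopimelate is present, so GorB is inactive.
With no repressor bound, *qilJ* is transcribed.
So QilJ is produced and active.
Co²⁺ is present, so NolT is inactive.
No repressor is bound and QilJ is active, so *holB* is transcribed.
→ *holB* is ON.
Citrulline is absent, so TorL is active.
Ni²⁺ is present, so ZorF is inactive.
No repressor is bound and TorL is active, so *gorD* is transcribed.
→ *gorD* is ON.
Mevalonate is absent, so NerK is inactive.
Zn²⁺ is present, so QuvV is inactive.
With no repressor bound, *irpV* is transcribed.
→ *irpV* is ON.
Ornithine is absent, so OxaR is inactive.
With no repressor bound, *wexV* is transcribed.
So WexV is produced and active.
Indole is present, so PexB is active.
With repressor WexV bound, *dovQ* is not transcribed.
→ *dovQ* is OFF.
4 of the 5 genes are transcribed.

4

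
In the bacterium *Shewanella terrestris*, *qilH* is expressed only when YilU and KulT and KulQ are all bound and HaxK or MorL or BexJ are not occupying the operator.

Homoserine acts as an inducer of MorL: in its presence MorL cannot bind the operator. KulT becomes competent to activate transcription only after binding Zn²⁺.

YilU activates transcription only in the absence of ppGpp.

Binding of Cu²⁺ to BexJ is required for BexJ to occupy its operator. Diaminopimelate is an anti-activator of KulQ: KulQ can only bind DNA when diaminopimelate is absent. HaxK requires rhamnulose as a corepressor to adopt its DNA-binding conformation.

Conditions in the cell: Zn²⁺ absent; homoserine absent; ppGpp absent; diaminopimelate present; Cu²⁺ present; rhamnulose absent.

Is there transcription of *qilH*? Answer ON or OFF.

ppGpp is absent, so YilU is active.
Rhamnulose is absent, so HaxK is inactive.
Homoserine is absent, so MorL is active.
Cu²⁺ is present, so BexJ is active.
Zn²⁺ is absent, so KulT is inactive.
Diaminopimelate is present, so KulQ is inactive.
With repressor MorL bound, *qilH* is not transcribed.

OFF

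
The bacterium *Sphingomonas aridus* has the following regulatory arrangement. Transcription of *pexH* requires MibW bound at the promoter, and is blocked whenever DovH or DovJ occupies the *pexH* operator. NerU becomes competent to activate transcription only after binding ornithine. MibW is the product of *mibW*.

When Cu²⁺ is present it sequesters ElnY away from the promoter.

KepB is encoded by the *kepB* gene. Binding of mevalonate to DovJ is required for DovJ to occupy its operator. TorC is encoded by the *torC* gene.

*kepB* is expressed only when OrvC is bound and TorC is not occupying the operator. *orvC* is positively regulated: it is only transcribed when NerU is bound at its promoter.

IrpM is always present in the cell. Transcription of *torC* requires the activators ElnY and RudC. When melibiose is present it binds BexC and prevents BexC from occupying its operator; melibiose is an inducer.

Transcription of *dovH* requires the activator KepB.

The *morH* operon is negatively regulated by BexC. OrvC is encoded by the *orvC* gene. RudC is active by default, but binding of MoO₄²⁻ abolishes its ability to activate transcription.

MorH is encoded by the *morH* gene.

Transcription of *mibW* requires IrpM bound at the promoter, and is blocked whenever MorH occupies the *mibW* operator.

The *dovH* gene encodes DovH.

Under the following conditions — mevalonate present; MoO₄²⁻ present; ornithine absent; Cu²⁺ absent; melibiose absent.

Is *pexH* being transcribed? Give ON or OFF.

Cu²⁺ is absent, so ElnY is active.
MoO₄²⁻ is present, so RudC is inactive.
Required activator RudC is absent, so *torC* is not transcribed.
So TorC is not produced.
Ornithine is absent, so NerU is inactive.
Required activator NerU is absent, so *orvC* is not transcribed.
So OrvC is not produced.
Required activator OrvC is absent, so *kepB* is not transcribed.
So KepB is not produced.
Required activator KepB is absent, so *dovH* is not transcribed.
So DovH is not produced.
Mevalonate is present, so DovJ is active.
Melibiose is absent, so BexC is active.
With repressor BexC bound, *morH* is not transcribed.
So MorH is not produced.
IrpM is produced constitutively and is active.
No repressor is bound and IrpM is active, so *mibW* is transcribed.
So MibW is produced and active.
With repressor DovJ bound, *pexH* is not transcribed.

OFF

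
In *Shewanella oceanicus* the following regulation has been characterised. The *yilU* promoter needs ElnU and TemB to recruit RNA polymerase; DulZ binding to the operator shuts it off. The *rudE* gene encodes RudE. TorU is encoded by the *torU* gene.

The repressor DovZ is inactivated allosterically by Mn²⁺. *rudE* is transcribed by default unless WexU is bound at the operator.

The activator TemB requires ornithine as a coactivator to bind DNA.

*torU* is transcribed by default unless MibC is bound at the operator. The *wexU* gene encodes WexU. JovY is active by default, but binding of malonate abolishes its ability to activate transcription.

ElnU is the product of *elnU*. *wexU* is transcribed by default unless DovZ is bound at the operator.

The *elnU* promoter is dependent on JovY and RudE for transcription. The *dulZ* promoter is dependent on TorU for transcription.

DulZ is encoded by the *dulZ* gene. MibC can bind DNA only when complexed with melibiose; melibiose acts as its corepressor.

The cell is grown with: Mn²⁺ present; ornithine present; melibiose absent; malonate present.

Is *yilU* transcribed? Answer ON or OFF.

OFF

Melibiose is absent, so MibC is inactive.
With no repressor bound, *torU* is transcribed.
So TorU is produced and active.
No repressor is bound and TorU is active, so *dulZ* is transcribed.
So DulZ is produced and active.
Malonate is present, so JovY is inactive.
Mn²⁺ is present, so DovZ is inactive.
With no repressor bound, *wexU* is transcribed.
So WexU is produced and active.
With repressor WexU bound, *rudE* is not transcribed.
So RudE is not produced.
Required activator JovY is absent, so *elnU* is not transcribed.
So ElnU is not produced.
Ornithine is present, so TemB is active.
With repressor DulZ bound, *yilU* is not transcribed.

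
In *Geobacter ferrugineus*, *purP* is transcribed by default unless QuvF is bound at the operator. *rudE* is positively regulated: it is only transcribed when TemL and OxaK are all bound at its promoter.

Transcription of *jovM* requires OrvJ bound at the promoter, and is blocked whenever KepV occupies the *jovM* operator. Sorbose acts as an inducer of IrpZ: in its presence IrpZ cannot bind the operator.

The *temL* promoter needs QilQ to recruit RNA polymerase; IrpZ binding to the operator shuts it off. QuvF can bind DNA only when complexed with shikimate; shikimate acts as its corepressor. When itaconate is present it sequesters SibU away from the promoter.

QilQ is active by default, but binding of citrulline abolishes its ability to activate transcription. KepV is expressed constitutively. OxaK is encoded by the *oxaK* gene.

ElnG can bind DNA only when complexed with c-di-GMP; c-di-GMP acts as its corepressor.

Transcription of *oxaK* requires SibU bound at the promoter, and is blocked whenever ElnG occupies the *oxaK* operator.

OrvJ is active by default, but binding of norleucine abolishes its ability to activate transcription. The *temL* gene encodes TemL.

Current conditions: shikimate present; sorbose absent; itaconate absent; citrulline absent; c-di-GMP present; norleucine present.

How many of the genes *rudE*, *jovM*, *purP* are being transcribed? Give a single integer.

Sorbose is absent, so IrpZ is active.
Citrulline is absent, so QilQ is active.
With repressor IrpZ bound, *temL* is not transcribed.
So TemL is not produced.
Itaconate is absent, so SibU is active.
c-di-GMP is present, so ElnG is active.
With repressor ElnG bound, *oxaK* is not transcribed.
So OxaK is not produced.
Required activator TemL is absent, so *rudE* is not transcribed.
→ *rudE* is OFF.
Norleucine is present, so OrvJ is inactive.
KepV is produced constitutively and is active.
With repressor KepV bound, *jovM* is not transcribed.
→ *jovM* is OFF.
Shikimate is present, so QuvF is active.
With repressor QuvF bound, *purP* is not transcribed.
→ *purP* is OFF.
0 of the 3 genes are transcribed.

0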